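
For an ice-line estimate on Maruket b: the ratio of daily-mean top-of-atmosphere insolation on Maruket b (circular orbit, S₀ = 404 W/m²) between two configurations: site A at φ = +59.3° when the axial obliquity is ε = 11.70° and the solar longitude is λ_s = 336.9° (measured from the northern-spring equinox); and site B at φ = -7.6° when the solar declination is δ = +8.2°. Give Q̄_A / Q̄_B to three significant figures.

— Configuration A (φ=+59.3°):
Solar declination: sin δ = sin ε · sin λ_s = sin 11.70° × sin 336.9° = -0.07956, so δ = -4.563°.
cos H₀ = −tan(+59.3°) tan(-4.563°) = 0.1344, H₀ = 1.4360 rad.
Bracket: H₀ sin φ sin δ + cos φ cos δ sin H₀ = 1.4360×0.85985×-0.07956 + 0.51054×0.99683×0.99092 = -0.098236 + 0.504301 = 0.406065.
Q̄ = (S₀/π) × [bracket] = (404/π) × 0.406065 = 52.219 W/m².
— Configuration B (φ=-7.6°):
cos H₀ = −tan(-7.6°) tan(+8.200°) = 0.0192, H₀ = 1.5516 rad.
Bracket: H₀ sin φ sin δ + cos φ cos δ sin H₀ = 1.5516×-0.13226×0.14263 + 0.99122×0.98978×0.99982 = -0.029270 + 0.980913 = 0.951643.
Q̄ = (S₀/π) × [bracket] = (404/π) × 0.951643 = 122.38 W/m².
Ratio Q̄_A / Q̄_B = 52.219 / 122.38 = 0.4267.

Q̄_A / Q̄_B ≈ 0.427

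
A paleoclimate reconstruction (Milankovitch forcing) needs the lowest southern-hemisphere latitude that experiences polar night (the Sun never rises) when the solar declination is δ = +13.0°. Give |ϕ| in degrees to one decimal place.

Polar night requires cos h₀ = −tan ϕ tan δ ≥ 1, i.e. tan ϕ tan δ ≤ −1.
The boundary is |tan ϕ| · |tan δ| = 1, so |ϕ| = 90° − |δ| = 90° − 13.0° = 77.0° in the southern hemisphere.

|ϕ| = 77.0°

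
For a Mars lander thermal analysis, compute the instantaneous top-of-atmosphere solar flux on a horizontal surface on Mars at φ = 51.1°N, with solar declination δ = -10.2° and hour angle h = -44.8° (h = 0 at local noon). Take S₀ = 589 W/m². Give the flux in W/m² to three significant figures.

cos θ_z = sin φ sin δ + cos φ cos δ cos h = -0.137815 + 0.438542 = 0.300727.
Flux = S₀ · cos θ_z = 589 × 0.300727 = 177.1 W/m².

177 W/m²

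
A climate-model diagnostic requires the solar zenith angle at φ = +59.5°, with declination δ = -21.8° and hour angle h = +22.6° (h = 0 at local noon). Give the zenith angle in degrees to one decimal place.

θ_z = 83.4°

cos θ_z = sin φ sin δ + cos φ cos δ cos h = -0.319981 + 0.435056 = 0.115075.
θ_z = arccos(0.115075) = 83.4°.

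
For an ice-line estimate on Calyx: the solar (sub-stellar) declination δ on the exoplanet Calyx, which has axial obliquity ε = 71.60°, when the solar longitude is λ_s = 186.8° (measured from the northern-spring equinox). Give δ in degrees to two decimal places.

δ = -6.45°

sin δ = sin ε · sin λ_s = sin 71.60° × sin 186.8° = -0.112351.
δ = arcsin(-0.112351) = -6.45°.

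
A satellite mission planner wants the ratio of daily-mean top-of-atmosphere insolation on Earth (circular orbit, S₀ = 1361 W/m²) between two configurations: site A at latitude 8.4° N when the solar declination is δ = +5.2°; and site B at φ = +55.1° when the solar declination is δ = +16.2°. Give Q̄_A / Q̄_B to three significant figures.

Q̄_A / Q̄_B ≈ 1.05

— Configuration A (φ=+8.4°):
cos H₀ = −tan(+8.4°) tan(+5.200°) = -0.0134, H₀ = 1.5842 rad.
Bracket: H₀ sin φ sin δ + cos φ cos δ sin H₀ = 1.5842×0.14608×0.09063 + 0.98927×0.99588×0.99991 = 0.020974 + 0.985106 = 1.006080.
Q̄ = (S₀/π) × [bracket] = (1361/π) × 1.006080 = 435.85 W/m².
— Configuration B (φ=+55.1°):
cos H₀ = −tan(+55.1°) tan(+16.200°) = -0.4165, H₀ = 2.0003 rad.
Bracket: H₀ sin φ sin δ + cos φ cos δ sin H₀ = 2.0003×0.82015×0.27899 + 0.57215×0.96029×0.90915 = 0.457696 + 0.499514 = 0.957210.
Q̄ = (S₀/π) × [bracket] = (1361/π) × 0.957210 = 414.68 W/m².
Ratio Q̄_A / Q̄_B = 435.85 / 414.68 = 1.051.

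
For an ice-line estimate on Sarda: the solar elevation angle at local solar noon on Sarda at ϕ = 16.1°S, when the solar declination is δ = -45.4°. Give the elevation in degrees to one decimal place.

60.7°

At local noon the hour angle is zero, so the zenith angle equals |ϕ − δ| = |-16.1° − (-45.400°)| = 29.300°.
Elevation = 90° − 29.300° = 60.7°.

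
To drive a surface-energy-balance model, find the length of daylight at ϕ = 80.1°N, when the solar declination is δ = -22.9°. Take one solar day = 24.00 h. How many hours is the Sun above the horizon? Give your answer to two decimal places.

cos h₀ = −tan ϕ · tan δ = 2.4203 ≥ 1, so the Sun never rises (polar night) and h₀ = 0.
Daylight = 2h₀/(2π) × 24.00 h = (0.0000/π) × 24.00 = 0.00 h.

0.00 h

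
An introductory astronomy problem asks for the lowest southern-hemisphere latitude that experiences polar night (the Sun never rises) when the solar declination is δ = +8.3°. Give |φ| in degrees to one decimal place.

Polar night requires cos H₀ = −tan φ tan δ ≥ 1, i.e. tan φ tan δ ≤ −1.
The boundary is |tan φ| · |tan δ| = 1, so |φ| = 90° − |δ| = 90° − 8.3° = 81.7° in the southern hemisphere.

|φ| = 81.7°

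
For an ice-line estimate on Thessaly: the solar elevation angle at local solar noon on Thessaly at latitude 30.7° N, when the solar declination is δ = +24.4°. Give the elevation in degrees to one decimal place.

At local noon the hour angle is zero, so the zenith angle equals |ϕ − δ| = |+30.7° − (+24.400°)| = 6.300°.
Elevation = 90° − 6.300° = 83.7°.

83.7°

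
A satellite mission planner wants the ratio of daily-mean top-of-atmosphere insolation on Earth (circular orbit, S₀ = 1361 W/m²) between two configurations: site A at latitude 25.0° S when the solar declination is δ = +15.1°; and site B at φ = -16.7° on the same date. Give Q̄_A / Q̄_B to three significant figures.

Q̄_A / Q̄_B ≈ 0.875

— Configuration A (φ=-25.0°):
cos H₀ = −tan(-25.0°) tan(+15.100°) = 0.1258, H₀ = 1.4446 rad.
Bracket: H₀ sin φ sin δ + cos φ cos δ sin H₀ = 1.4446×-0.42262×0.26050 + 0.90631×0.96547×0.99205 = -0.159040 + 0.868059 = 0.709019.
Q̄ = (S₀/π) × [bracket] = (1361/π) × 0.709019 = 307.16 W/m².
— Configuration B (φ=-16.7°):
cos H₀ = −tan(-16.7°) tan(+15.100°) = 0.0810, H₀ = 1.4898 rad.
Bracket: H₀ sin φ sin δ + cos φ cos δ sin H₀ = 1.4898×-0.28736×0.26050 + 0.95782×0.96547×0.99672 = -0.111522 + 0.921713 = 0.810191.
Q̄ = (S₀/π) × [bracket] = (1361/π) × 0.810191 = 350.99 W/m².
Ratio Q̄_A / Q̄_B = 307.16 / 350.99 = 0.8751.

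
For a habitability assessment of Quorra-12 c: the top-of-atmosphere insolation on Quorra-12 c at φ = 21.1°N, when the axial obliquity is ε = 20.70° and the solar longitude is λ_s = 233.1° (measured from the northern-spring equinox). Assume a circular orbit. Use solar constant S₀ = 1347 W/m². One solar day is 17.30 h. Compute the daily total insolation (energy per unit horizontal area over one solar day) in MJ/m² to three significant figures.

19.8 MJ/m²

Solar declination: sin δ = sin ε · sin λ_s = sin 20.70° × sin 233.1° = -0.28267, so δ = -16.420°.
cos H₀ = −tan(+21.1°) tan(-16.420°) = 0.1137, H₀ = 1.4568 rad.
Bracket: H₀ sin φ sin δ + cos φ cos δ sin H₀ = 1.4568×0.36000×-0.28267 + 0.93295×0.95922×0.99351 = -0.148246 + 0.889096 = 0.740850.
Q̄ = (S₀/π) × [bracket] = (1347/π) × 0.740850 = 317.65 W/m².
Daily total = Q̄ × 17.30 h × 3600 s/h = 317.65 × 17.30 × 3600 / 10⁶ = 19.78 MJ/m².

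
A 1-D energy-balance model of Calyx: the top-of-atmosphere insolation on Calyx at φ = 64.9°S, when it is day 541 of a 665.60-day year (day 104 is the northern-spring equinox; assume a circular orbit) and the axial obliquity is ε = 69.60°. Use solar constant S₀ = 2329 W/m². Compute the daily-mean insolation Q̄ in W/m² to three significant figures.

Solar longitude: λ_s = 360° × (541 − 104)/665.60 = 236.358°.
sin δ = sin 69.60° × sin 236.358° = -0.78030, so δ = -51.288°.
cos H₀ = −tan(-64.9°) tan(-51.288°) = -2.6635 ≤ −1 ⇒ polar day, H₀ = π.
Bracket: H₀ sin φ sin δ + cos φ cos δ sin H₀ = 3.1416×-0.90557×-0.78030 + 0.42420×0.62540×0.00000 = 2.219906 + 0.000000 = 2.219906.
Q̄ = (S₀/π) × [bracket] = (2329/π) × 2.219906 = 1646 W/m².

Q̄ ≈ 1.65e+03 W/m²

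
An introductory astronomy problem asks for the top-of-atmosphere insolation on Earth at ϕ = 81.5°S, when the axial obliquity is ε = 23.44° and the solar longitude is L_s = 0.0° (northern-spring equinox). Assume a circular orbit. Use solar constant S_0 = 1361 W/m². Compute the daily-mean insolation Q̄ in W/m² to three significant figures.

Q̄ ≈ 64.0 W/m²

Solar declination: sin δ = sin ε · sin L_s = sin 23.44° × sin 0.0° = 0.00000, so δ = +0.000°.
cos h₀ = −tan(-81.5°) tan(+0.000°) = 0.0000, h₀ = 1.5708 rad.
Bracket: h₀ sin ϕ sin δ + cos ϕ cos δ sin h₀ = 1.5708×-0.98902×0.00000 + 0.14781×1.00000×1.00000 = -0.000000 + 0.147810 = 0.147810.
Q̄ = (S_0/π) × [bracket] = (1361/π) × 0.147810 = 64.03 W/m².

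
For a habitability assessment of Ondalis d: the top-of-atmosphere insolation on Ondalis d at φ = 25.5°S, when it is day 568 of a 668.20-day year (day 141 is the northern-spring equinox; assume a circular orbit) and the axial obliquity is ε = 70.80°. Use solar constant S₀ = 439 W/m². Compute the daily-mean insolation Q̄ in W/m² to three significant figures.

Q̄ ≈ 167 W/m²

Solar longitude: λ_s = 360° × (568 − 141)/668.20 = 230.051°.
sin δ = sin 70.80° × sin 230.051° = -0.72397, so δ = -46.383°.
cos H₀ = −tan(-25.5°) tan(-46.383°) = -0.5006, H₀ = 2.0951 rad.
Bracket: H₀ sin φ sin δ + cos φ cos δ sin H₀ = 2.0951×-0.43051×-0.72397 + 0.90259×0.68983×0.86569 = 0.652993 + 0.539008 = 1.192001.
Q̄ = (S₀/π) × [bracket] = (439/π) × 1.192001 = 166.6 W/m².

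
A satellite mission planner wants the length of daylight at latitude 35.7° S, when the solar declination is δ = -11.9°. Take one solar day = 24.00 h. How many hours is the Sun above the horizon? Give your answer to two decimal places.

cos H₀ = −tan φ · tan δ = −tan(-35.7°) × tan(-11.900°) = -0.1514, so H₀ = 1.7228 rad = 98.71°.
Daylight = 2H₀/(2π) × 24.00 h = (1.7228/π) × 24.00 = 13.16 h.

13.16 h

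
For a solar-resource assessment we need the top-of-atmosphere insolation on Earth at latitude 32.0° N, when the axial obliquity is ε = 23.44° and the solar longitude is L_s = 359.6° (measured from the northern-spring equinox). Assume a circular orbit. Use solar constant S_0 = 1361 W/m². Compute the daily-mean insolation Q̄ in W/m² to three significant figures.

Solar declination: sin δ = sin ε · sin L_s = sin 23.44° × sin 359.6° = -0.00278, so δ = -0.159°.
cos h₀ = −tan(+32.0°) tan(-0.159°) = 0.0017, h₀ = 1.5691 rad.
Bracket: h₀ sin ϕ sin δ + cos ϕ cos δ sin h₀ = 1.5691×0.52992×-0.00278 + 0.84805×1.00000×1.00000 = -0.002312 + 0.848050 = 0.845738.
Q̄ = (S_0/π) × [bracket] = (1361/π) × 0.845738 = 366.4 W/m².

Q̄ ≈ 366 W/m²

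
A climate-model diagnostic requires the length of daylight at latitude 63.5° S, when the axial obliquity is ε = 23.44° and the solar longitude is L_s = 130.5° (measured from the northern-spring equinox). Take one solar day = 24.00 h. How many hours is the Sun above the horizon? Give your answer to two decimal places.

6.73 h

Solar declination: sin δ = sin ε · sin L_s = sin 23.44° × sin 130.5° = 0.30248, so δ = +17.607°.
cos h₀ = −tan ϕ · tan δ = −tan(-63.5°) × tan(+17.607°) = 0.6365, so h₀ = 0.8808 rad = 50.47°.
Daylight = 2h₀/(2π) × 24.00 h = (0.8808/π) × 24.00 = 6.73 h.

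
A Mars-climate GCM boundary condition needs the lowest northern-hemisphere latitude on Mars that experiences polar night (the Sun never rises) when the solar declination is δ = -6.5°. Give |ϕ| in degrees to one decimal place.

Polar night requires cos h₀ = −tan ϕ tan δ ≥ 1, i.e. tan ϕ tan δ ≤ −1.
The boundary is |tan ϕ| · |tan δ| = 1, so |ϕ| = 90° − |δ| = 90° − 6.5° = 83.5° in the northern hemisphere.

|ϕ| = 83.5°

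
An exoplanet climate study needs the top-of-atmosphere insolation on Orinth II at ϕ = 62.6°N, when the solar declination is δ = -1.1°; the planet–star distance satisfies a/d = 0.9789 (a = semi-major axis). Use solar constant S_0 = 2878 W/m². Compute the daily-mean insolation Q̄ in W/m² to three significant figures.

Q̄ ≈ 381 W/m²

cos h₀ = −tan(+62.6°) tan(-1.100°) = 0.0370, h₀ = 1.5337 rad.
Bracket: h₀ sin ϕ sin δ + cos ϕ cos δ sin h₀ = 1.5337×0.88782×-0.01920 + 0.46020×0.99982×0.99931 = -0.026144 + 0.459800 = 0.433656.
Inverse-square distance factor (a/d)² = 0.9789² = 0.958245.
Q̄ = (S_0/π) × 0.958245 × [bracket] = (2878/π) × 0.958245 × 0.433656 = 380.7 W/m².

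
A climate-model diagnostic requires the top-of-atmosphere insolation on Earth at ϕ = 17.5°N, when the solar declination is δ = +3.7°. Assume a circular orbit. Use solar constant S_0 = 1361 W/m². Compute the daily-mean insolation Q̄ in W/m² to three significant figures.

Q̄ ≈ 426 W/m²

cos h₀ = −tan(+17.5°) tan(+3.700°) = -0.0204, h₀ = 1.5912 rad.
Bracket: h₀ sin ϕ sin δ + cos ϕ cos δ sin h₀ = 1.5912×0.30071×0.06453 + 0.95372×0.99792×0.99979 = 0.030877 + 0.951536 = 0.982413.
Q̄ = (S_0/π) × [bracket] = (1361/π) × 0.982413 = 425.6 W/m².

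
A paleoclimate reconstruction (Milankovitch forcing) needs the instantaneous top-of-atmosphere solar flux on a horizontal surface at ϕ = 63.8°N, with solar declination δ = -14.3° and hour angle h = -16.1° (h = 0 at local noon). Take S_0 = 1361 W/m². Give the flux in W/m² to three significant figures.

258 W/m²

cos θ_z = sin ϕ sin δ + cos ϕ cos δ cos h = -0.221622 + 0.411046 = 0.189424.
Flux = S_0 · cos θ_z = 1361 × 0.189424 = 257.8 W/m².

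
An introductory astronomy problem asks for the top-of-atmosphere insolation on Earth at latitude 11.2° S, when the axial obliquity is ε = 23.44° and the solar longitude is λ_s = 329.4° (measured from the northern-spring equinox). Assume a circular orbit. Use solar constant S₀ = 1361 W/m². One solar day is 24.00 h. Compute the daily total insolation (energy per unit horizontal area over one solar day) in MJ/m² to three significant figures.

38.3 MJ/m²

Solar declination: sin δ = sin ε · sin λ_s = sin 23.44° × sin 329.4° = -0.20249, so δ = -11.683°.
cos H₀ = −tan(-11.2°) tan(-11.683°) = -0.0409, H₀ = 1.6118 rad.
Bracket: H₀ sin φ sin δ + cos φ cos δ sin H₀ = 1.6118×-0.19423×-0.20249 + 0.98096×0.97928×0.99916 = 0.063392 + 0.959828 = 1.023220.
Q̄ = (S₀/π) × [bracket] = (1361/π) × 1.023220 = 443.28 W/m².
Daily total = Q̄ × 24.00 h × 3600 s/h = 443.28 × 24.00 × 3600 / 10⁶ = 38.30 MJ/m².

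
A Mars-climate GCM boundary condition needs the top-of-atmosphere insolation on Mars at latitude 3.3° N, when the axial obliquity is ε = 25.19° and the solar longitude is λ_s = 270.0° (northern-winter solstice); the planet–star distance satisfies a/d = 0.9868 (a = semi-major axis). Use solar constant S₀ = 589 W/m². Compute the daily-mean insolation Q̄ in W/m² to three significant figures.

Solar declination: sin δ = sin ε · sin λ_s = sin 25.19° × sin 270.0° = -0.42562, so δ = -25.190°.
cos H₀ = −tan(+3.3°) tan(-25.190°) = 0.0271, H₀ = 1.5437 rad.
Bracket: H₀ sin φ sin δ + cos φ cos δ sin H₀ = 1.5437×0.05756×-0.42562 + 0.99834×0.90490×0.99963 = -0.037819 + 0.903064 = 0.865245.
Inverse-square distance factor (a/d)² = 0.9868² = 0.973774.
Q̄ = (S₀/π) × 0.973774 × [bracket] = (589/π) × 0.973774 × 0.865245 = 158.0 W/m².

Q̄ ≈ 158 W/m²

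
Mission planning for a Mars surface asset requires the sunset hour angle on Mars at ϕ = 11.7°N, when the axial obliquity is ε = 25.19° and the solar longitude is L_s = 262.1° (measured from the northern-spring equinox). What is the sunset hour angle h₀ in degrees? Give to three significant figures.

Solar declination: sin δ = sin ε · sin L_s = sin 25.19° × sin 262.1° = -0.42158, so δ = -24.935°.
cos h₀ = −tan ϕ · tan δ = −tan(+11.7°) × tan(-24.935°) = 0.0963, so h₀ = 1.4744 rad = 84.48°.

h₀ = 84.5°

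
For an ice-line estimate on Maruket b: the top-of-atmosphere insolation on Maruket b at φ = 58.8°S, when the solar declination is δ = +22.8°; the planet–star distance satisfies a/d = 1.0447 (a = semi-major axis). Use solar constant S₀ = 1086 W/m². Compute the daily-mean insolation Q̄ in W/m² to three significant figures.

Q̄ ≈ 29.2 W/m²

cos H₀ = −tan(-58.8°) tan(+22.800°) = 0.6941, H₀ = 0.8036 rad.
Bracket: H₀ sin φ sin δ + cos φ cos δ sin H₀ = 0.8036×-0.85536×0.38752 + 0.51803×0.92186×0.71988 = -0.266369 + 0.343780 = 0.077411.
Inverse-square distance factor (a/d)² = 1.0447² = 1.091398.
Q̄ = (S₀/π) × 1.091398 × [bracket] = (1086/π) × 1.091398 × 0.077411 = 29.21 W/m².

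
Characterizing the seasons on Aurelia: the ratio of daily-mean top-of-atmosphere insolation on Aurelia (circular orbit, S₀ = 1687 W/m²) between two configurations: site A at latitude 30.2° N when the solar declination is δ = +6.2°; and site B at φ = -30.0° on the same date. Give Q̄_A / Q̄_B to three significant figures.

Q̄_A / Q̄_B ≈ 1.22

— Configuration A (φ=+30.2°):
cos H₀ = −tan(+30.2°) tan(+6.200°) = -0.0632, H₀ = 1.6341 rad.
Bracket: H₀ sin φ sin δ + cos φ cos δ sin H₀ = 1.6341×0.50302×0.10800 + 0.86427×0.99415×0.99800 = 0.088774 + 0.857496 = 0.946270.
Q̄ = (S₀/π) × [bracket] = (1687/π) × 0.946270 = 508.14 W/m².
— Configuration B (φ=-30.0°):
cos H₀ = −tan(-30.0°) tan(+6.200°) = 0.0627, H₀ = 1.5080 rad.
Bracket: H₀ sin φ sin δ + cos φ cos δ sin H₀ = 1.5080×-0.50000×0.10800 + 0.86603×0.99415×0.99803 = -0.081432 + 0.859268 = 0.777836.
Q̄ = (S₀/π) × [bracket] = (1687/π) × 0.777836 = 417.69 W/m².
Ratio Q̄_A / Q̄_B = 508.14 / 417.69 = 1.217.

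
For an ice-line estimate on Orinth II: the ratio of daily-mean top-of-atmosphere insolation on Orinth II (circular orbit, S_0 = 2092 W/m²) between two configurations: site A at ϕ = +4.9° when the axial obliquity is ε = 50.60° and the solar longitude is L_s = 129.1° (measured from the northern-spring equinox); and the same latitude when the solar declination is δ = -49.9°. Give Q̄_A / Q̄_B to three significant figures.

Q̄_A / Q̄_B ≈ 1.62

— Configuration A (ϕ=+4.9°):
Solar declination: sin δ = sin ε · sin L_s = sin 50.60° × sin 129.1° = 0.59968, so δ = +36.847°.
cos h₀ = −tan(+4.9°) tan(+36.847°) = -0.0642, h₀ = 1.6351 rad.
Bracket: h₀ sin ϕ sin δ + cos ϕ cos δ sin h₀ = 1.6351×0.08542×0.59968 + 0.99635×0.80024×0.99793 = 0.083757 + 0.795669 = 0.879426.
Q̄ = (S_0/π) × [bracket] = (2092/π) × 0.879426 = 585.61 W/m².
— Configuration B (ϕ=+4.9°):
cos h₀ = −tan(+4.9°) tan(-49.900°) = 0.1018, h₀ = 1.4688 rad.
Bracket: h₀ sin ϕ sin δ + cos ϕ cos δ sin h₀ = 1.4688×0.08542×-0.76492 + 0.99635×0.64412×0.99480 = -0.095971 + 0.638432 = 0.542461.
Q̄ = (S_0/π) × [bracket] = (2092/π) × 0.542461 = 361.23 W/m².
Ratio Q̄_A / Q̄_B = 585.61 / 361.23 = 1.621.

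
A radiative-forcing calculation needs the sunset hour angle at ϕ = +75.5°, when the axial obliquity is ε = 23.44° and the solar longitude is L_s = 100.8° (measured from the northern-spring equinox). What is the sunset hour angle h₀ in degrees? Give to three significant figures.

h₀ = 180°

Solar declination: sin δ = sin ε · sin L_s = sin 23.44° × sin 100.8° = 0.39074, so δ = +23.001°.
Sunrise equation: cos h₀ = −tan ϕ · tan δ = -1.6414 ≤ −1, so the Sun never sets (polar day) and h₀ = π.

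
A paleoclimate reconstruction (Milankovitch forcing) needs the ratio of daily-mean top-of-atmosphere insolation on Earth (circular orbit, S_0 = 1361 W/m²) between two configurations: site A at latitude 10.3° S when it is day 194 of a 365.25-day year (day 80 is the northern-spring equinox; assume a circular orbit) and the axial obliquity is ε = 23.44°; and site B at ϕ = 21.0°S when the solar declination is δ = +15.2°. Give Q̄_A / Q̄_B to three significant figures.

— Configuration A (ϕ=-10.3°):
Solar longitude: L_s = 360° × (194 − 80)/365.25 = 112.361°.
sin δ = sin 23.44° × sin 112.361° = 0.36788, so δ = +21.585°.
cos h₀ = −tan(-10.3°) tan(+21.585°) = 0.0719, h₀ = 1.4988 rad.
Bracket: h₀ sin ϕ sin δ + cos ϕ cos δ sin h₀ = 1.4988×-0.17880×0.36788 + 0.98389×0.92987×0.99741 = -0.098586 + 0.912520 = 0.813934.
Q̄ = (S_0/π) × [bracket] = (1361/π) × 0.813934 = 352.61 W/m².
— Configuration B (ϕ=-21.0°):
cos h₀ = −tan(-21.0°) tan(+15.200°) = 0.1043, h₀ = 1.4663 rad.
Bracket: h₀ sin ϕ sin δ + cos ϕ cos δ sin h₀ = 1.4663×-0.35837×0.26219 + 0.93358×0.96502×0.99455 = -0.137775 + 0.896013 = 0.758238.
Q̄ = (S_0/π) × [bracket] = (1361/π) × 0.758238 = 328.48 W/m².
Ratio Q̄_A / Q̄_B = 352.61 / 328.48 = 1.073.

Q̄_A / Q̄_B ≈ 1.07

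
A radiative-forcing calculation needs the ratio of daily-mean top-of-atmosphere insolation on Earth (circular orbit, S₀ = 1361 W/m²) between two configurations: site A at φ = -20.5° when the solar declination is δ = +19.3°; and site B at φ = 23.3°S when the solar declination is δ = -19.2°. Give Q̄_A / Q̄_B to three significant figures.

Q̄_A / Q̄_B ≈ 0.656

— Configuration A (φ=-20.5°):
cos H₀ = −tan(-20.5°) tan(+19.300°) = 0.1309, H₀ = 1.4395 rad.
Bracket: H₀ sin φ sin δ + cos φ cos δ sin H₀ = 1.4395×-0.35021×0.33051 + 0.93667×0.94380×0.99139 = -0.166619 + 0.876418 = 0.709799.
Q̄ = (S₀/π) × [bracket] = (1361/π) × 0.709799 = 307.50 W/m².
— Configuration B (φ=-23.3°):
cos H₀ = −tan(-23.3°) tan(-19.200°) = -0.1500, H₀ = 1.7213 rad.
Bracket: H₀ sin φ sin δ + cos φ cos δ sin H₀ = 1.7213×-0.39555×-0.32887 + 0.91845×0.94438×0.98869 = 0.223914 + 0.857556 = 1.081470.
Q̄ = (S₀/π) × [bracket] = (1361/π) × 1.081470 = 468.51 W/m².
Ratio Q̄_A / Q̄_B = 307.50 / 468.51 = 0.6563.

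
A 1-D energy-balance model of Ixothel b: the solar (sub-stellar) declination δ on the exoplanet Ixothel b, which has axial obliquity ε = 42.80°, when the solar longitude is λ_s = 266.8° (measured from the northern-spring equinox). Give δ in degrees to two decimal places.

sin δ = sin ε · sin λ_s = sin 42.80° × sin 266.8° = -0.678382.
δ = arcsin(-0.678382) = -42.72°.

δ = -42.72°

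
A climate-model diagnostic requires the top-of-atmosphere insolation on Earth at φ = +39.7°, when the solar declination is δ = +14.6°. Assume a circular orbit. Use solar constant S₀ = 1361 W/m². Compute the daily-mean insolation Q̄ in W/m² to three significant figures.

Q̄ ≈ 440 W/m²

cos H₀ = −tan(+39.7°) tan(+14.600°) = -0.2163, H₀ = 1.7888 rad.
Bracket: H₀ sin φ sin δ + cos φ cos δ sin H₀ = 1.7888×0.63877×0.25207 + 0.76940×0.96771×0.97634 = 0.288023 + 0.726940 = 1.014963.
Q̄ = (S₀/π) × [bracket] = (1361/π) × 1.014963 = 439.7 W/m².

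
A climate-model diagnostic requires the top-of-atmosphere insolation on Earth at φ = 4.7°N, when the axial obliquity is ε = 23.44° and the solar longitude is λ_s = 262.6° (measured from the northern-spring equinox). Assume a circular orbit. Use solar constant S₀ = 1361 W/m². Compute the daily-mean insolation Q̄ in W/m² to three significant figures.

Q̄ ≈ 375 W/m²

Solar declination: sin δ = sin ε · sin λ_s = sin 23.44° × sin 262.6° = -0.39448, so δ = -23.233°.
cos H₀ = −tan(+4.7°) tan(-23.233°) = 0.0353, H₀ = 1.5355 rad.
Bracket: H₀ sin φ sin δ + cos φ cos δ sin H₀ = 1.5355×0.08194×-0.39448 + 0.99664×0.91891×0.99938 = -0.049633 + 0.915255 = 0.865622.
Q̄ = (S₀/π) × [bracket] = (1361/π) × 0.865622 = 375.0 W/m².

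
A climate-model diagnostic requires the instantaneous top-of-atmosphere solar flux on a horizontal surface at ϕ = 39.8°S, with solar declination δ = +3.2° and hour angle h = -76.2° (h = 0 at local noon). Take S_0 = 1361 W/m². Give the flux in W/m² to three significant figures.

200 W/m²

cos θ_z = sin ϕ sin δ + cos ϕ cos δ cos h = -0.035732 + 0.182976 = 0.147244.
Flux = S_0 · cos θ_z = 1361 × 0.147244 = 200.4 W/m².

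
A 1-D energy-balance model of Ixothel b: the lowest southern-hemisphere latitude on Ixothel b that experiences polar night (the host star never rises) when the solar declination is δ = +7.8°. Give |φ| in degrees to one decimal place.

Polar night requires cos H₀ = −tan φ tan δ ≥ 1, i.e. tan φ tan δ ≤ −1.
The boundary is |tan φ| · |tan δ| = 1, so |φ| = 90° − |δ| = 90° − 7.8° = 82.2° in the southern hemisphere.

|φ| = 82.2°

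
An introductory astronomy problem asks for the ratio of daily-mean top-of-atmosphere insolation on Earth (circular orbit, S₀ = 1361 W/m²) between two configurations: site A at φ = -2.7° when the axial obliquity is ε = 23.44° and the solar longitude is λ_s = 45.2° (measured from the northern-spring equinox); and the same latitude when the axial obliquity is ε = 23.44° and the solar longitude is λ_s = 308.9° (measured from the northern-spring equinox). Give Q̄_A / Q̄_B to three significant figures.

— Configuration A (φ=-2.7°):
Solar declination: sin δ = sin ε · sin λ_s = sin 23.44° × sin 45.2° = 0.28226, so δ = +16.395°.
cos H₀ = −tan(-2.7°) tan(+16.395°) = 0.0139, H₀ = 1.5569 rad.
Bracket: H₀ sin φ sin δ + cos φ cos δ sin H₀ = 1.5569×-0.04711×0.28226 + 0.99889×0.95934×0.99990 = -0.020703 + 0.958179 = 0.937476.
Q̄ = (S₀/π) × [bracket] = (1361/π) × 0.937476 = 406.13 W/m².
— Configuration B (φ=-2.7°):
Solar declination: sin δ = sin ε · sin λ_s = sin 23.44° × sin 308.9° = -0.30958, so δ = -18.034°.
cos H₀ = −tan(-2.7°) tan(-18.034°) = -0.0154, H₀ = 1.5862 rad.
Bracket: H₀ sin φ sin δ + cos φ cos δ sin H₀ = 1.5862×-0.04711×-0.30958 + 0.99889×0.95087×0.99988 = 0.023134 + 0.949701 = 0.972835.
Q̄ = (S₀/π) × [bracket] = (1361/π) × 0.972835 = 421.45 W/m².
Ratio Q̄_A / Q̄_B = 406.13 / 421.45 = 0.9636.

Q̄_A / Q̄_B ≈ 0.964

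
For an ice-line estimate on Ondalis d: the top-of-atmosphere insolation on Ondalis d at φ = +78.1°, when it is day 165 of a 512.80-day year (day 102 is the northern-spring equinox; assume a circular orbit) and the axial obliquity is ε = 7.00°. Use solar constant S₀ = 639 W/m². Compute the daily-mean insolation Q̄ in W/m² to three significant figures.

Q̄ ≈ 71.8 W/m²

Solar longitude: λ_s = 360° × (165 − 102)/512.80 = 44.228°.
sin δ = sin 7.00° × sin 44.228° = 0.08501, so δ = +4.876°.
cos H₀ = −tan(+78.1°) tan(+4.876°) = -0.4048, H₀ = 1.9876 rad.
Bracket: H₀ sin φ sin δ + cos φ cos δ sin H₀ = 1.9876×0.97851×0.08501 + 0.20620×0.99638×0.91439 = 0.165335 + 0.187865 = 0.353200.
Q̄ = (S₀/π) × [bracket] = (639/π) × 0.353200 = 71.84 W/m².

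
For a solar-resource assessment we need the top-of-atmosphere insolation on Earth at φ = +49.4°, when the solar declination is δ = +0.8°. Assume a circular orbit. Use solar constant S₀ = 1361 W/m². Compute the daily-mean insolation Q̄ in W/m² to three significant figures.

cos H₀ = −tan(+49.4°) tan(+0.800°) = -0.0163, H₀ = 1.5871 rad.
Bracket: H₀ sin φ sin δ + cos φ cos δ sin H₀ = 1.5871×0.75927×0.01396 + 0.65077×0.99990×0.99987 = 0.016822 + 0.650620 = 0.667442.
Q̄ = (S₀/π) × [bracket] = (1361/π) × 0.667442 = 289.1 W/m².

Q̄ ≈ 289 W/m²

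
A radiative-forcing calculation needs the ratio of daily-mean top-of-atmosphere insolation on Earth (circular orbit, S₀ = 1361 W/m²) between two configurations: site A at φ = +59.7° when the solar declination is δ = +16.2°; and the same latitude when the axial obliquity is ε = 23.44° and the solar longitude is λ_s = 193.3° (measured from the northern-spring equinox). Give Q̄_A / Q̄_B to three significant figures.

— Configuration A (φ=+59.7°):
cos H₀ = −tan(+59.7°) tan(+16.200°) = -0.4972, H₀ = 2.0911 rad.
Bracket: H₀ sin φ sin δ + cos φ cos δ sin H₀ = 2.0911×0.86340×0.27899 + 0.50453×0.96029×0.86765 = 0.503704 + 0.420372 = 0.924076.
Q̄ = (S₀/π) × [bracket] = (1361/π) × 0.924076 = 400.33 W/m².
— Configuration B (φ=+59.7°):
Solar declination: sin δ = sin ε · sin λ_s = sin 23.44° × sin 193.3° = -0.09151, so δ = -5.251°.
cos H₀ = −tan(+59.7°) tan(-5.251°) = 0.1573, H₀ = 1.4129 rad.
Bracket: H₀ sin φ sin δ + cos φ cos δ sin H₀ = 1.4129×0.86340×-0.09151 + 0.50453×0.99580×0.98756 = -0.111633 + 0.496161 = 0.384528.
Q̄ = (S₀/π) × [bracket] = (1361/π) × 0.384528 = 166.59 W/m².
Ratio Q̄_A / Q̄_B = 400.33 / 166.59 = 2.403.

Q̄_A / Q̄_B ≈ 2.40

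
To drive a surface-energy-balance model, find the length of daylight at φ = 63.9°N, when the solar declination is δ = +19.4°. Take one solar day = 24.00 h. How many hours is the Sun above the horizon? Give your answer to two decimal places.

cos H₀ = −tan φ · tan δ = −tan(+63.9°) × tan(+19.400°) = -0.7188, so H₀ = 2.3729 rad = 135.96°.
Daylight = 2H₀/(2π) × 24.00 h = (2.3729/π) × 24.00 = 18.13 h.

18.13 h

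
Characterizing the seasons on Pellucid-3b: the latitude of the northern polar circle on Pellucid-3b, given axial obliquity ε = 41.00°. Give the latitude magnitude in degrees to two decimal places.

49.00°

The polar circle is the lowest latitude that experiences at least one full rotation of continuous daylight at the northern-summer solstice; it lies at |φ| = 90° − ε = 90° − 41.00° = 49.00°.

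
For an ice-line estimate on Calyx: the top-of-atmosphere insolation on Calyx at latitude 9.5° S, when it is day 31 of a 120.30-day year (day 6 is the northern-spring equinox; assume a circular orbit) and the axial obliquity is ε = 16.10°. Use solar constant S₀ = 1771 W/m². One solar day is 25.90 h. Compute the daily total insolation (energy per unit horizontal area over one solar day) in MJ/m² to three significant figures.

Solar longitude: λ_s = 360° × (31 − 6)/120.30 = 74.813°.
sin δ = sin 16.10° × sin 74.813° = 0.26763, so δ = +15.523°.
cos H₀ = −tan(-9.5°) tan(+15.523°) = 0.0465, H₀ = 1.5243 rad.
Bracket: H₀ sin φ sin δ + cos φ cos δ sin H₀ = 1.5243×-0.16505×0.26763 + 0.98629×0.96352×0.99892 = -0.067332 + 0.949284 = 0.881952.
Q̄ = (S₀/π) × [bracket] = (1771/π) × 0.881952 = 497.18 W/m².
Daily total = Q̄ × 25.90 h × 3600 s/h = 497.18 × 25.90 × 3600 / 10⁶ = 46.36 MJ/m².

46.4 MJ/m²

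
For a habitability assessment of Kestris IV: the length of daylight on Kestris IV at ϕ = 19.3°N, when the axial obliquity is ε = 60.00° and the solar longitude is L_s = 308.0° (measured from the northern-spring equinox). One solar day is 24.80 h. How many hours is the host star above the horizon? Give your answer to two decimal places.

9.77 h

Solar declination: sin δ = sin ε · sin L_s = sin 60.00° × sin 308.0° = -0.68244, so δ = -43.034°.
cos h₀ = −tan ϕ · tan δ = −tan(+19.3°) × tan(-43.034°) = 0.3270, so h₀ = 1.2377 rad = 70.92°.
Daylight = 2h₀/(2π) × 24.80 h = (1.2377/π) × 24.80 = 9.77 h.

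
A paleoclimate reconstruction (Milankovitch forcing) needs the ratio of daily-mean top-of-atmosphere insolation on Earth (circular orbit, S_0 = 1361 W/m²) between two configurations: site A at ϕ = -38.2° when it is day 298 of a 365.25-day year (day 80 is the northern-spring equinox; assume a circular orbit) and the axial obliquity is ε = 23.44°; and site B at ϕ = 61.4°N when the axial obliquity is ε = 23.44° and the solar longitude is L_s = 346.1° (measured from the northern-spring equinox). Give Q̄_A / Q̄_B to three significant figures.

Q̄_A / Q̄_B ≈ 2.84

— Configuration A (ϕ=-38.2°):
Solar longitude: L_s = 360° × (298 − 80)/365.25 = 214.867°.
sin δ = sin 23.44° × sin 214.867° = -0.22740, so δ = -13.144°.
cos h₀ = −tan(-38.2°) tan(-13.144°) = -0.1838, h₀ = 1.7556 rad.
Bracket: h₀ sin ϕ sin δ + cos ϕ cos δ sin h₀ = 1.7556×-0.61841×-0.22740 + 0.78586×0.97380×0.98297 = 0.246884 + 0.752238 = 0.999122.
Q̄ = (S_0/π) × [bracket] = (1361/π) × 0.999122 = 432.84 W/m².
— Configuration B (ϕ=+61.4°):
Solar declination: sin δ = sin ε · sin L_s = sin 23.44° × sin 346.1° = -0.09556, so δ = -5.484°.
cos h₀ = −tan(+61.4°) tan(-5.484°) = 0.1761, h₀ = 1.3938 rad.
Bracket: h₀ sin ϕ sin δ + cos ϕ cos δ sin h₀ = 1.3938×0.87798×-0.09556 + 0.47869×0.99542×0.98438 = -0.116939 + 0.469055 = 0.352116.
Q̄ = (S_0/π) × [bracket] = (1361/π) × 0.352116 = 152.54 W/m².
Ratio Q̄_A / Q̄_B = 432.84 / 152.54 = 2.838.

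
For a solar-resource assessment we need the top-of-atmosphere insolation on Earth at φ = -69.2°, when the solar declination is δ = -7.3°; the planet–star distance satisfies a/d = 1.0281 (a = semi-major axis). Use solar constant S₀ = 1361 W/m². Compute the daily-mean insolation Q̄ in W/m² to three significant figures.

cos H₀ = −tan(-69.2°) tan(-7.300°) = -0.3372, H₀ = 1.9148 rad.
Bracket: H₀ sin φ sin δ + cos φ cos δ sin H₀ = 1.9148×-0.93483×-0.12706 + 0.35511×0.99189×0.94142 = 0.227439 + 0.331596 = 0.559035.
Inverse-square distance factor (a/d)² = 1.0281² = 1.056990.
Q̄ = (S₀/π) × 1.056990 × [bracket] = (1361/π) × 1.056990 × 0.559035 = 256.0 W/m².

Q̄ ≈ 256 W/m²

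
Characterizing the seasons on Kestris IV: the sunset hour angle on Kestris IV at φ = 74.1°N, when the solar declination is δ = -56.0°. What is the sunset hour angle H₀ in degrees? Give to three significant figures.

cos H₀ = −tan φ · tan δ = 5.2046 ≥ 1, so the host star never rises (polar night) and H₀ = 0.

H₀ = 0.00°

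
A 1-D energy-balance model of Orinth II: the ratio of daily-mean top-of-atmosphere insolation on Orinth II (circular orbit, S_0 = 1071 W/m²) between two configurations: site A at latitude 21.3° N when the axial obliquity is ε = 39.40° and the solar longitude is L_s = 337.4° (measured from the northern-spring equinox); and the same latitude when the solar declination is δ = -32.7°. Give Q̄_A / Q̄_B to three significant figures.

— Configuration A (ϕ=+21.3°):
Solar declination: sin δ = sin ε · sin L_s = sin 39.40° × sin 337.4° = -0.24392, so δ = -14.118°.
cos h₀ = −tan(+21.3°) tan(-14.118°) = 0.0981, h₀ = 1.4726 rad.
Bracket: h₀ sin ϕ sin δ + cos ϕ cos δ sin h₀ = 1.4726×0.36325×-0.24392 + 0.93169×0.96979×0.99518 = -0.130478 + 0.899189 = 0.768711.
Q̄ = (S_0/π) × [bracket] = (1071/π) × 0.768711 = 262.06 W/m².
— Configuration B (ϕ=+21.3°):
cos h₀ = −tan(+21.3°) tan(-32.700°) = 0.2503, h₀ = 1.3178 rad.
Bracket: h₀ sin ϕ sin δ + cos ϕ cos δ sin h₀ = 1.3178×0.36325×-0.54024 + 0.93169×0.84151×0.96817 = -0.258608 + 0.759071 = 0.500463.
Q̄ = (S_0/π) × [bracket] = (1071/π) × 0.500463 = 170.61 W/m².
Ratio Q̄_A / Q̄_B = 262.06 / 170.61 = 1.536.

Q̄_A / Q̄_B ≈ 1.54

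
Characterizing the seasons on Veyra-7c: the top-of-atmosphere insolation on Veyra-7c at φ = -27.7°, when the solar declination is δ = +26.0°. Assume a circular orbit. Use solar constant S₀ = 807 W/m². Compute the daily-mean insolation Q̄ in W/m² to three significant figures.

Q̄ ≈ 129 W/m²

cos H₀ = −tan(-27.7°) tan(+26.000°) = 0.2561, H₀ = 1.3118 rad.
Bracket: H₀ sin φ sin δ + cos φ cos δ sin H₀ = 1.3118×-0.46484×0.43837 + 0.88539×0.89879×0.96666 = -0.267308 + 0.769248 = 0.501940.
Q̄ = (S₀/π) × [bracket] = (807/π) × 0.501940 = 128.9 W/m².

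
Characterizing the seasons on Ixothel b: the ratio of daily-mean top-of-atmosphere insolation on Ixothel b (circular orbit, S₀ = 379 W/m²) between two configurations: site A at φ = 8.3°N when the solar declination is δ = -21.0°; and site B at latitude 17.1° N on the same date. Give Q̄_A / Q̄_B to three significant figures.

— Configuration A (φ=+8.3°):
cos H₀ = −tan(+8.3°) tan(-21.000°) = 0.0560, H₀ = 1.5148 rad.
Bracket: H₀ sin φ sin δ + cos φ cos δ sin H₀ = 1.5148×0.14436×-0.35837 + 0.98953×0.93358×0.99843 = -0.078367 + 0.922355 = 0.843988.
Q̄ = (S₀/π) × [bracket] = (379/π) × 0.843988 = 101.82 W/m².
— Configuration B (φ=+17.1°):
cos H₀ = −tan(+17.1°) tan(-21.000°) = 0.1181, H₀ = 1.4524 rad.
Bracket: H₀ sin φ sin δ + cos φ cos δ sin H₀ = 1.4524×0.29404×-0.35837 + 0.95579×0.93358×0.99300 = -0.153047 + 0.886060 = 0.733013.
Q̄ = (S₀/π) × [bracket] = (379/π) × 0.733013 = 88.430 W/m².
Ratio Q̄_A / Q̄_B = 101.82 / 88.430 = 1.151.

Q̄_A / Q̄_B ≈ 1.15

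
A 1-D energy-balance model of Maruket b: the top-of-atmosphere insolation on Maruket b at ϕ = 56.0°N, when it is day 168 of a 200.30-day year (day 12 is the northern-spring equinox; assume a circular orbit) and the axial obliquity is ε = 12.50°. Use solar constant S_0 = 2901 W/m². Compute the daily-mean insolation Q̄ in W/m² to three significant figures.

Q̄ ≈ 275 W/m²

Solar longitude: L_s = 360° × (168 − 12)/200.30 = 280.379°.
sin δ = sin 12.50° × sin 280.379° = -0.21290, so δ = -12.292°.
cos h₀ = −tan(+56.0°) tan(-12.292°) = 0.3230, h₀ = 1.2419 rad.
Bracket: h₀ sin ϕ sin δ + cos ϕ cos δ sin h₀ = 1.2419×0.82904×-0.21290 + 0.55919×0.97707×0.94639 = -0.219199 + 0.517077 = 0.297878.
Q̄ = (S_0/π) × [bracket] = (2901/π) × 0.297878 = 275.1 W/m².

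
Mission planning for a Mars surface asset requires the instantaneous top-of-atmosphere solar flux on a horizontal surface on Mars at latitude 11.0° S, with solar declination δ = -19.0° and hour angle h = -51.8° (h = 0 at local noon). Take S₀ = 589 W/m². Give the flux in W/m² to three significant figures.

375 W/m²

cos θ_z = sin φ sin δ + cos φ cos δ cos h = 0.062121 + 0.573974 = 0.636095.
Flux = S₀ · cos θ_z = 589 × 0.636095 = 374.7 W/m².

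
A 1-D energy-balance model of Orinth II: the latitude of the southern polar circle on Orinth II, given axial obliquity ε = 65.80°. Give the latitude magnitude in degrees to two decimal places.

24.20°

The polar circle is the lowest latitude that experiences at least one full rotation of continuous darkness at the northern-summer solstice; it lies at |φ| = 90° − ε = 90° − 65.80° = 24.20°.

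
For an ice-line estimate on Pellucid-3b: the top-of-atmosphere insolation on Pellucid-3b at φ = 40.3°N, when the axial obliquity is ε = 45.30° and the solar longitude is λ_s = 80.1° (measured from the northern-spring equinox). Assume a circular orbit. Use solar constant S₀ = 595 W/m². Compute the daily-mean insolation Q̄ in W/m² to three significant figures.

Q̄ ≈ 276 W/m²

Solar declination: sin δ = sin ε · sin λ_s = sin 45.30° × sin 80.1° = 0.70022, so δ = +44.444°.
cos H₀ = −tan(+40.3°) tan(+44.444°) = -0.8318, H₀ = 2.5531 rad.
Bracket: H₀ sin φ sin δ + cos φ cos δ sin H₀ = 2.5531×0.64679×0.70022 + 0.76267×0.71393×0.55512 = 1.156287 + 0.302259 = 1.458546.
Q̄ = (S₀/π) × [bracket] = (595/π) × 1.458546 = 276.2 W/m².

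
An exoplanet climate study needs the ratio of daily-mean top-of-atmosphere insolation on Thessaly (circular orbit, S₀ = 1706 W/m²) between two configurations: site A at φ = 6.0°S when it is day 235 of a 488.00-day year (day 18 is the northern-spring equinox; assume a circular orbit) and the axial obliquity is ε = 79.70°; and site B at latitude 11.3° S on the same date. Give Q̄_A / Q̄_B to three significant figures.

— Configuration A (φ=-6.0°):
Solar longitude: λ_s = 360° × (235 − 18)/488.00 = 160.082°.
sin δ = sin 79.70° × sin 160.082° = 0.33519, so δ = +19.584°.
cos H₀ = −tan(-6.0°) tan(+19.584°) = 0.0374, H₀ = 1.5334 rad.
Bracket: H₀ sin φ sin δ + cos φ cos δ sin H₀ = 1.5334×-0.10453×0.33519 + 0.99452×0.94215×0.99930 = -0.053726 + 0.936331 = 0.882605.
Q̄ = (S₀/π) × [bracket] = (1706/π) × 0.882605 = 479.29 W/m².
— Configuration B (φ=-11.3°):
cos H₀ = −tan(-11.3°) tan(+19.584°) = 0.0711, H₀ = 1.4996 rad.
Bracket: H₀ sin φ sin δ + cos φ cos δ sin H₀ = 1.4996×-0.19595×0.33519 + 0.98061×0.94215×0.99747 = -0.098494 + 0.921544 = 0.823050.
Q̄ = (S₀/π) × [bracket] = (1706/π) × 0.823050 = 446.95 W/m².
Ratio Q̄_A / Q̄_B = 479.29 / 446.95 = 1.072.

Q̄_A / Q̄_B ≈ 1.07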